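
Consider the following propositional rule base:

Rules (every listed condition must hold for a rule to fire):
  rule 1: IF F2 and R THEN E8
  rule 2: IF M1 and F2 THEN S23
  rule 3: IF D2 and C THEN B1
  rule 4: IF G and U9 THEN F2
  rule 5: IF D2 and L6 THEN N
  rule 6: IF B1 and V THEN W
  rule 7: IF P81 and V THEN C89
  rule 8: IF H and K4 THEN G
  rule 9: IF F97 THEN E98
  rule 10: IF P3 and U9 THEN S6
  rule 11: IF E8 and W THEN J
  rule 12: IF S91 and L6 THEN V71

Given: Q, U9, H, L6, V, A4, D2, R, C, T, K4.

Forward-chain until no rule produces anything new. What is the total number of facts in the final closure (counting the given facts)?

[1] rule 3 [IF D2 and C THEN B1]; rule 5 [IF D2 and L6 THEN N]; rule 8 [IF H and K4 THEN G]. ⇒ new: B1, N, G.
[2] rule 4 [IF G and U9 THEN F2]; rule 6 [IF B1 and V THEN W]. ⇒ new: F2, W.
[3] rule 1 [IF F2 and R THEN E8]. ⇒ new: E8.
[4] rule 11 [IF E8 and W THEN J]. ⇒ new: J.
Closure: {A4, B1, C, D2, E8, F2, G, H, J, K4, L6, N, Q, R, T, U9, V, W} — 18 facts.

18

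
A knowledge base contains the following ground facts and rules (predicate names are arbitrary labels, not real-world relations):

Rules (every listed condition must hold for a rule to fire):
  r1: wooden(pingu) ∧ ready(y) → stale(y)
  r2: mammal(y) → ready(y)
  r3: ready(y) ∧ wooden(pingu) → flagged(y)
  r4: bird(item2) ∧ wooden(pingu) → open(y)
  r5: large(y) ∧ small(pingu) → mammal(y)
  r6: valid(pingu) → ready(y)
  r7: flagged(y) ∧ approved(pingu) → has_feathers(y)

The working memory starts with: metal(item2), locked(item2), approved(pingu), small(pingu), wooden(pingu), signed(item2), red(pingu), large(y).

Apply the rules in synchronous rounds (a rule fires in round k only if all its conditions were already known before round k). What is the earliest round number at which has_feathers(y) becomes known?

4

Round 1 fires r5, giving mammal(y).
Round 2 fires r2, giving ready(y).
Round 3 fires r1, r3, giving stale(y), flagged(y).
Round 4 fires r7, giving has_feathers(y).
has_feathers(y) first appears in round 4.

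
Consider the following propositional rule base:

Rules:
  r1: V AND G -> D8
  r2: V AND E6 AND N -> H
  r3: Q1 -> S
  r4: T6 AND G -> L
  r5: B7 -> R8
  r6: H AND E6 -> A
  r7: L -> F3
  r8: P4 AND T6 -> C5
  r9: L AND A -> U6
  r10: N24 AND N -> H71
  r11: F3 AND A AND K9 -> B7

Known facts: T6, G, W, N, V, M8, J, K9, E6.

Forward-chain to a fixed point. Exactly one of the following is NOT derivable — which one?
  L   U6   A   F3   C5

C5

Round 1 — r1, r2, r4, derive D8, H, L.
Round 2 — r6, r7, derive A, F3.
Round 3 — r9, r11, derive U6, B7.
Round 4 — r5, derive R8.
Derived: F3 (round 2), U6 (round 3), L (round 1), A (round 2). C5 never appears in any round.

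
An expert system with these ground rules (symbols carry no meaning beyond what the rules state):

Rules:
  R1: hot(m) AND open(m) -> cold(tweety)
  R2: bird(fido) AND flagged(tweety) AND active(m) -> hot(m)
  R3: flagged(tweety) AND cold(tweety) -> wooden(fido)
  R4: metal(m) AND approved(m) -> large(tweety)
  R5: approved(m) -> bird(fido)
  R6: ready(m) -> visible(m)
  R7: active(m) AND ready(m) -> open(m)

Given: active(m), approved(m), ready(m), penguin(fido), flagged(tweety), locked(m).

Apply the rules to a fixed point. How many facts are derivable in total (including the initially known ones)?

12

Round 1 — R5, R6, R7, derive bird(fido), visible(m), open(m).
Round 2 — R2, derive hot(m).
Round 3 — R1, derive cold(tweety).
Round 4 — R3, derive wooden(fido).
Closure: {active(m), approved(m), bird(fido), cold(tweety), flagged(tweety), hot(m), locked(m), open(m), penguin(fido), ready(m), visible(m), wooden(fido)} — 12 facts.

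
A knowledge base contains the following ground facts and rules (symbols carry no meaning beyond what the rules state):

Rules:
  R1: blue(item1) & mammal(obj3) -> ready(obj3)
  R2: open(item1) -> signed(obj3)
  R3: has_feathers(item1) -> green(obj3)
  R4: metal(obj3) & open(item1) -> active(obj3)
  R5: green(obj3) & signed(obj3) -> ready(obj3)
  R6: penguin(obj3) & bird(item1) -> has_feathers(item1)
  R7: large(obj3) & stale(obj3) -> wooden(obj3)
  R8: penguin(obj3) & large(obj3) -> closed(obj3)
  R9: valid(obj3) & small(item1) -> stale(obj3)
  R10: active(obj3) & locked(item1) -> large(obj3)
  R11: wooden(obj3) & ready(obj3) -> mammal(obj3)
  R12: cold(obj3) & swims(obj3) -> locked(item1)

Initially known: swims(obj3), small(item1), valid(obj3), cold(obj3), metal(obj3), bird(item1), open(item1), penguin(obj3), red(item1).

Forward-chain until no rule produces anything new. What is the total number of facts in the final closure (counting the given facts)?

Round 1 fires R2, R4, R6, R9, R12, giving signed(obj3), active(obj3), has_feathers(item1), stale(obj3), locked(item1).
Round 2 fires R3, R10, giving green(obj3), large(obj3).
Round 3 fires R5, R7, R8, giving ready(obj3), wooden(obj3), closed(obj3).
Round 4 fires R11, giving mammal(obj3).
Closure: {active(obj3), bird(item1), closed(obj3), cold(obj3), green(obj3), has_feathers(item1), large(obj3), locked(item1), mammal(obj3), metal(obj3), open(item1), penguin(obj3), ready(obj3), red(item1), signed(obj3), small(item1), stale(obj3), swims(obj3), valid(obj3), wooden(obj3)} — 20 facts.

20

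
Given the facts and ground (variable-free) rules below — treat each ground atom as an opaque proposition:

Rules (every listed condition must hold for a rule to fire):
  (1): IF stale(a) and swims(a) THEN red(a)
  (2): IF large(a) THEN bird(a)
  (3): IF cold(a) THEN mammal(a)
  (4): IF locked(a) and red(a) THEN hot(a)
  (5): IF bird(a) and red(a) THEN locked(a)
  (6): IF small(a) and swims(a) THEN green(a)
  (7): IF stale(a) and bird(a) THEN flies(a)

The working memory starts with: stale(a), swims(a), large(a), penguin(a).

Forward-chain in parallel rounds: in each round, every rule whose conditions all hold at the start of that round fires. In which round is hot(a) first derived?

[1] (1) [IF stale(a) and swims(a) THEN red(a)]; (2) [IF large(a) THEN bird(a)]. ⇒ new: red(a), bird(a).
[2] (5) [IF bird(a) and red(a) THEN locked(a)]; (7) [IF stale(a) and bird(a) THEN flies(a)]. ⇒ new: locked(a), flies(a).
[3] (4) [IF locked(a) and red(a) THEN hot(a)]. ⇒ new: hot(a).
hot(a) first appears in round 3.

3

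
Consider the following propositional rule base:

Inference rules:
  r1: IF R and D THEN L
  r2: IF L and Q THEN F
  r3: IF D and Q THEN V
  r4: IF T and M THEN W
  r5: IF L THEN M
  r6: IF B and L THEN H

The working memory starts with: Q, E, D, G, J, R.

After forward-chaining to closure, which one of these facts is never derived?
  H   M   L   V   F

H

Round 1: r1 [IF R and D THEN L]; r3 [IF D and Q THEN V]. New: L, V.
Round 2: r2 [IF L and Q THEN F]; r5 [IF L THEN M]. New: F, M.
Derived: M (round 2), V (round 1), L (round 1), F (round 2). H never appears in any round.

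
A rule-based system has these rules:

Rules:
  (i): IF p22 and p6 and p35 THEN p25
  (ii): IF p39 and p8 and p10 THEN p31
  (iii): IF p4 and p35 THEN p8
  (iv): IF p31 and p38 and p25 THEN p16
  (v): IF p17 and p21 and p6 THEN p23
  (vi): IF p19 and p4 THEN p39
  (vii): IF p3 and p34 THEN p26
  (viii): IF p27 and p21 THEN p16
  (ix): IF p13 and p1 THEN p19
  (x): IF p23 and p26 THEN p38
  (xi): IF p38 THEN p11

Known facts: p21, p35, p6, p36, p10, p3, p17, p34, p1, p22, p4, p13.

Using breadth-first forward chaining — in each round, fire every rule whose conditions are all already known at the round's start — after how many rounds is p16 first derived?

4

Round 1: (i) [IF p22 and p6 and p35 THEN p25]; (iii) [IF p4 and p35 THEN p8]; (v) [IF p17 and p21 and p6 THEN p23]; (vii) [IF p3 and p34 THEN p26]; (ix) [IF p13 and p1 THEN p19]. New: p25, p8, p23, p26, p19.
Round 2: (vi) [IF p19 and p4 THEN p39]; (x) [IF p23 and p26 THEN p38]. New: p39, p38.
Round 3: (ii) [IF p39 and p8 and p10 THEN p31]; (xi) [IF p38 THEN p11]. New: p31, p11.
Round 4: (iv) [IF p31 and p38 and p25 THEN p16]. New: p16.
p16 first appears in round 4.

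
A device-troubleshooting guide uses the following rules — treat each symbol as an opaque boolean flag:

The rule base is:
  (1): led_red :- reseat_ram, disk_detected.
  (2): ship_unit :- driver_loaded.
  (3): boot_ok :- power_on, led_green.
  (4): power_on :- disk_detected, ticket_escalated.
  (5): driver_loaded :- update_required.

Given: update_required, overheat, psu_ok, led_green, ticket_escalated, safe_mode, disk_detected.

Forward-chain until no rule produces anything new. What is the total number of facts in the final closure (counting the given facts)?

Round 1: (4) [power_on :- disk_detected, ticket_escalated.]; (5) [driver_loaded :- update_required.]. New: power_on, driver_loaded.
Round 2: (2) [ship_unit :- driver_loaded.]; (3) [boot_ok :- power_on, led_green.]. New: ship_unit, boot_ok.
Closure: {boot_ok, disk_detected, driver_loaded, led_green, overheat, power_on, psu_ok, safe_mode, ship_unit, ticket_escalated, update_required} — 11 facts.

11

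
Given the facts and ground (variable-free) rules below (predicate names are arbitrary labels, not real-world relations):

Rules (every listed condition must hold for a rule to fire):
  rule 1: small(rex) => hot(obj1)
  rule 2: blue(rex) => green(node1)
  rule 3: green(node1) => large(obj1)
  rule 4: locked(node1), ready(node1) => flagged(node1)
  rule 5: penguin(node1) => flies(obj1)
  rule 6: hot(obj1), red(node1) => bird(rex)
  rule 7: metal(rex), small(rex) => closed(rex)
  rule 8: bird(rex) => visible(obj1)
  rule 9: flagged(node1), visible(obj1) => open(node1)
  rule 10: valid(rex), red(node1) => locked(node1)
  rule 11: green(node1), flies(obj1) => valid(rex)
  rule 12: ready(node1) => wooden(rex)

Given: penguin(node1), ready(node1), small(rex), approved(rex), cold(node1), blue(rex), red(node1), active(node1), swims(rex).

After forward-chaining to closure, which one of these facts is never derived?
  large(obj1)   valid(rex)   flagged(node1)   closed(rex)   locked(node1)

closed(rex)

[1] rule 1 [small(rex) => hot(obj1)]; rule 2 [blue(rex) => green(node1)]; rule 5 [penguin(node1) => flies(obj1)]; rule 12 [ready(node1) => wooden(rex)]. ⇒ new: hot(obj1), green(node1), flies(obj1), wooden(rex).
[2] rule 3 [green(node1) => large(obj1)]; rule 6 [hot(obj1), red(node1) => bird(rex)]; rule 11 [green(node1), flies(obj1) => valid(rex)]. ⇒ new: large(obj1), bird(rex), valid(rex).
[3] rule 8 [bird(rex) => visible(obj1)]; rule 10 [valid(rex), red(node1) => locked(node1)]. ⇒ new: visible(obj1), locked(node1).
[4] rule 4 [locked(node1), ready(node1) => flagged(node1)]. ⇒ new: flagged(node1).
[5] rule 9 [flagged(node1), visible(obj1) => open(node1)]. ⇒ new: open(node1).
Derived: locked(node1) (round 3), valid(rex) (round 2), large(obj1) (round 2), flagged(node1) (round 4). closed(rex) never appears in any round.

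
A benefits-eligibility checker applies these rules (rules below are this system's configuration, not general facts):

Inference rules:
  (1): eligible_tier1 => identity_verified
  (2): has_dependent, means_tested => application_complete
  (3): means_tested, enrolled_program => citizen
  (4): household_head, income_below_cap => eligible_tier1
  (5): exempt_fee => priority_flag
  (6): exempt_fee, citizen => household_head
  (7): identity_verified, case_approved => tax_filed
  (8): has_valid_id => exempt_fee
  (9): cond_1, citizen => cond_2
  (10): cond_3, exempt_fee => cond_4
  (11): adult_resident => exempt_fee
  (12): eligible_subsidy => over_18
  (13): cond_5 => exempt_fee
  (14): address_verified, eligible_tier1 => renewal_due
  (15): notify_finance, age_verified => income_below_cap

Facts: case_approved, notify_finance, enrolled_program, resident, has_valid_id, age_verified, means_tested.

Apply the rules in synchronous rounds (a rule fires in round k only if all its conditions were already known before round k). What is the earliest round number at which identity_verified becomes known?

Round 1: (3) [means_tested, enrolled_program => citizen]; (8) [has_valid_id => exempt_fee]; (15) [notify_finance, age_verified => income_below_cap]. Adds citizen, exempt_fee, income_below_cap.
Round 2: (5) [exempt_fee => priority_flag]; (6) [exempt_fee, citizen => household_head]. Adds priority_flag, household_head.
Round 3: (4) [household_head, income_below_cap => eligible_tier1]. Adds eligible_tier1.
Round 4: (1) [eligible_tier1 => identity_verified]. Adds identity_verified.
identity_verified first appears in round 4.

4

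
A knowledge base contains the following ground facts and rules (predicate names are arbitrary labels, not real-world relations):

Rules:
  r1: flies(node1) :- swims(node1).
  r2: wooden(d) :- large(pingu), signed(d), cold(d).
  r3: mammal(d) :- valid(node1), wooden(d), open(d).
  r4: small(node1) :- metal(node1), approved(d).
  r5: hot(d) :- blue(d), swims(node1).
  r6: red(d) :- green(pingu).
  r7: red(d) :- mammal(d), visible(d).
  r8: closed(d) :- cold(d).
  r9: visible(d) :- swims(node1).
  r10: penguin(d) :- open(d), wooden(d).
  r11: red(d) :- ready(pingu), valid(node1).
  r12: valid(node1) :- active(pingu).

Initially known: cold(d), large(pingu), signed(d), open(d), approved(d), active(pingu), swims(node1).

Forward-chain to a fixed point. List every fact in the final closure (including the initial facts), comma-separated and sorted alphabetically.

active(pingu), approved(d), closed(d), cold(d), flies(node1), large(pingu), mammal(d), open(d), penguin(d), red(d), signed(d), swims(node1), valid(node1), visible(d), wooden(d)

Round 1 fires r1, r2, r8, r9, r12, giving flies(node1), wooden(d), closed(d), visible(d), valid(node1).
Round 2 fires r3, r10, giving mammal(d), penguin(d).
Round 3 fires r7, giving red(d).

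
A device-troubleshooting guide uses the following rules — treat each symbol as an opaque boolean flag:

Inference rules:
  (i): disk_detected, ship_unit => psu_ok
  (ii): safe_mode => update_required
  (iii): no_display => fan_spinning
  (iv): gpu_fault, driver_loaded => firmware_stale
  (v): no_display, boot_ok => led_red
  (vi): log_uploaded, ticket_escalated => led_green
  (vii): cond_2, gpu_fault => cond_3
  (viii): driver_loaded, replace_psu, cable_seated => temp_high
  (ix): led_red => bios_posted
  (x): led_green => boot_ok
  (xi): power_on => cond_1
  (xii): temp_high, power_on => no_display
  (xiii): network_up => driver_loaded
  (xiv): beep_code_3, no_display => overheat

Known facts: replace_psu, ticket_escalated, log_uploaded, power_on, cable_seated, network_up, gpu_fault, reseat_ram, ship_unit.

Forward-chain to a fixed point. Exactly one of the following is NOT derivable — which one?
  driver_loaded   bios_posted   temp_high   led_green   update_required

[1] (vi) [log_uploaded, ticket_escalated => led_green]; (xi) [power_on => cond_1]; (xiii) [network_up => driver_loaded]. ⇒ new: led_green, cond_1, driver_loaded.
[2] (iv) [gpu_fault, driver_loaded => firmware_stale]; (viii) [driver_loaded, replace_psu, cable_seated => temp_high]; (x) [led_green => boot_ok]. ⇒ new: firmware_stale, temp_high, boot_ok.
[3] (xii) [temp_high, power_on => no_display]. ⇒ new: no_display.
[4] (iii) [no_display => fan_spinning]; (v) [no_display, boot_ok => led_red]. ⇒ new: fan_spinning, led_red.
[5] (ix) [led_red => bios_posted]. ⇒ new: bios_posted.
Derived: bios_posted (round 5), temp_high (round 2), driver_loaded (round 1), led_green (round 1). update_required never appears in any round.

update_required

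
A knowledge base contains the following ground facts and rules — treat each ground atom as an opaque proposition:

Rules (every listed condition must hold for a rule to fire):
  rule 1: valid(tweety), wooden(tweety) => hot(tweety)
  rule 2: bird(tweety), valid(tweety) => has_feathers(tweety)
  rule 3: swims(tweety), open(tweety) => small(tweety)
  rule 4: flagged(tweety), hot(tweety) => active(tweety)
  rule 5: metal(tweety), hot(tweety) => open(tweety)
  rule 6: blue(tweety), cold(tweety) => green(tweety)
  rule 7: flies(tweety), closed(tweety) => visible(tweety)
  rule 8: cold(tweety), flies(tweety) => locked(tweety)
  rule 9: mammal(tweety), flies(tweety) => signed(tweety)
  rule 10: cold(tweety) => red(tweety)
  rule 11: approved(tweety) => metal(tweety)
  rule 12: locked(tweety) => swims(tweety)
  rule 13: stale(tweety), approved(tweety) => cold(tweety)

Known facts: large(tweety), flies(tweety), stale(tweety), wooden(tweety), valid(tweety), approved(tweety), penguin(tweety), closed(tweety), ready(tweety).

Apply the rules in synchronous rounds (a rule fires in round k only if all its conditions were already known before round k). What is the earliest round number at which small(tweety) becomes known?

Round 1: rule 1 [valid(tweety), wooden(tweety) => hot(tweety)]; rule 7 [flies(tweety), closed(tweety) => visible(tweety)]; rule 11 [approved(tweety) => metal(tweety)]; rule 13 [stale(tweety), approved(tweety) => cold(tweety)]. New: hot(tweety), visible(tweety), metal(tweety), cold(tweety).
Round 2: rule 5 [metal(tweety), hot(tweety) => open(tweety)]; rule 8 [cold(tweety), flies(tweety) => locked(tweety)]; rule 10 [cold(tweety) => red(tweety)]. New: open(tweety), locked(tweety), red(tweety).
Round 3: rule 12 [locked(tweety) => swims(tweety)]. New: swims(tweety).
Round 4: rule 3 [swims(tweety), open(tweety) => small(tweety)]. New: small(tweety).
small(tweety) first appears in round 4.

4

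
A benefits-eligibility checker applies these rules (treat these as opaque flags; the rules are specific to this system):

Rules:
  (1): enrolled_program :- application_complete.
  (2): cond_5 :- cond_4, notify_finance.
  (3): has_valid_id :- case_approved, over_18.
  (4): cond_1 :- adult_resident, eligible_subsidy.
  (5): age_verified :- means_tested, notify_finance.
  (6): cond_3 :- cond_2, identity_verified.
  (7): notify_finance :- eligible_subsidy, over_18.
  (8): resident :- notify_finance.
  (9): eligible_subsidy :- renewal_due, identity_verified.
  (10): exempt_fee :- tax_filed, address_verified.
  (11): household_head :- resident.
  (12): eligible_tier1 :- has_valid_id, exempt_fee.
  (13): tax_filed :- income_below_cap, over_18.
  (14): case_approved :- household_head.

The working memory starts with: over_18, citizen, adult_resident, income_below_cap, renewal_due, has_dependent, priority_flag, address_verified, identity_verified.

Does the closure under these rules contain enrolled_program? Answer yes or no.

Round 1: (9) [eligible_subsidy :- renewal_due, identity_verified.]; (13) [tax_filed :- income_below_cap, over_18.]. Adds eligible_subsidy, tax_filed.
Round 2: (4) [cond_1 :- adult_resident, eligible_subsidy.]; (7) [notify_finance :- eligible_subsidy, over_18.]; (10) [exempt_fee :- tax_filed, address_verified.]. Adds cond_1, notify_finance, exempt_fee.
Round 3: (8) [resident :- notify_finance.]. Adds resident.
Round 4: (11) [household_head :- resident.]. Adds household_head.
Round 5: (14) [case_approved :- household_head.]. Adds case_approved.
Round 6: (3) [has_valid_id :- case_approved, over_18.]. Adds has_valid_id.
Round 7: (12) [eligible_tier1 :- has_valid_id, exempt_fee.]. Adds eligible_tier1.
Fixed point reached. enrolled_program is concluded only by (1); (1) needs application_complete (never derived).

no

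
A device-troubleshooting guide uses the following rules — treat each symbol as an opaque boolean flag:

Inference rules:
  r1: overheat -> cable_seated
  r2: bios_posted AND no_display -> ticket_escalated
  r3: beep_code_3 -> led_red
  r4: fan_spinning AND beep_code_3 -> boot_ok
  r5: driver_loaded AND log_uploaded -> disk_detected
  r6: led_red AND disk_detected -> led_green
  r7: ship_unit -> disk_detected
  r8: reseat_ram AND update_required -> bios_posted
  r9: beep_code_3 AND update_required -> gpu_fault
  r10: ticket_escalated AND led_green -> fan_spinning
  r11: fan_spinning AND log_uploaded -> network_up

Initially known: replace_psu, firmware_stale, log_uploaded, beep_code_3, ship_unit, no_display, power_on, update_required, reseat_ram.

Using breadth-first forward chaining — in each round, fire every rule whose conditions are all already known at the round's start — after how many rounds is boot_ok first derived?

4

Round 1 fires r3, r7, r8, r9, giving led_red, disk_detected, bios_posted, gpu_fault.
Round 2 fires r2, r6, giving ticket_escalated, led_green.
Round 3 fires r10, giving fan_spinning.
Round 4 fires r4, r11, giving boot_ok, network_up.
boot_ok first appears in round 4.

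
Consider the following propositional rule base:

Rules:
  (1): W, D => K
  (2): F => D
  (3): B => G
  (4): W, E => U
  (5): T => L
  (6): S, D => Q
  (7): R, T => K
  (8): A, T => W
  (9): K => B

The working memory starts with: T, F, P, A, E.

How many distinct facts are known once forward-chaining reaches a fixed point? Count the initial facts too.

12

Round 1: (2) [F => D]; (5) [T => L]; (8) [A, T => W]. New: D, L, W.
Round 2: (1) [W, D => K]; (4) [W, E => U]. New: K, U.
Round 3: (9) [K => B]. New: B.
Round 4: (3) [B => G]. New: G.
Closure: {A, B, D, E, F, G, K, L, P, T, U, W} — 12 facts.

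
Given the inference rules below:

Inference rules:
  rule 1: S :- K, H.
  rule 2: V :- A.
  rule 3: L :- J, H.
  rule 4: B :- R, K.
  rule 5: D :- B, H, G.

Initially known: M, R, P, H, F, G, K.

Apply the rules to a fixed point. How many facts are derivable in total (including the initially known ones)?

10

Round 1 — rule 1, rule 4, derive S, B.
Round 2 — rule 5, derive D.
Closure: {B, D, F, G, H, K, M, P, R, S} — 10 facts.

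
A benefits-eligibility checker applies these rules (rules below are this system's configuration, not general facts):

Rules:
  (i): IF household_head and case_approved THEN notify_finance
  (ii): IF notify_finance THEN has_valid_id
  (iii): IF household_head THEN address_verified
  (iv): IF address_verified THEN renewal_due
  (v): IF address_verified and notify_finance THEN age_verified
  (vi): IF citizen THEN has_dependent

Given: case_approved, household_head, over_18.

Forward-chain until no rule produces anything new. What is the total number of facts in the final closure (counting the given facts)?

Round 1 — (i), (iii), derive notify_finance, address_verified.
Round 2 — (ii), (iv), (v), derive has_valid_id, renewal_due, age_verified.
Closure: {address_verified, age_verified, case_approved, has_valid_id, household_head, notify_finance, over_18, renewal_due} — 8 facts.

8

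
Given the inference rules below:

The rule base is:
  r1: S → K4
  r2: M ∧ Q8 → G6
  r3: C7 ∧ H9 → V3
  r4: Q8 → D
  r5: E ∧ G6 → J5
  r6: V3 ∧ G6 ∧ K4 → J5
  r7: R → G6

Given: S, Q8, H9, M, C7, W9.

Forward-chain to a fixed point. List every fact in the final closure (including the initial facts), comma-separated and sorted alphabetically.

C7, D, G6, H9, J5, K4, M, Q8, S, V3, W9

Round 1 — r1, r2, r3, r4, derive K4, G6, V3, D.
Round 2 — r6, derive J5.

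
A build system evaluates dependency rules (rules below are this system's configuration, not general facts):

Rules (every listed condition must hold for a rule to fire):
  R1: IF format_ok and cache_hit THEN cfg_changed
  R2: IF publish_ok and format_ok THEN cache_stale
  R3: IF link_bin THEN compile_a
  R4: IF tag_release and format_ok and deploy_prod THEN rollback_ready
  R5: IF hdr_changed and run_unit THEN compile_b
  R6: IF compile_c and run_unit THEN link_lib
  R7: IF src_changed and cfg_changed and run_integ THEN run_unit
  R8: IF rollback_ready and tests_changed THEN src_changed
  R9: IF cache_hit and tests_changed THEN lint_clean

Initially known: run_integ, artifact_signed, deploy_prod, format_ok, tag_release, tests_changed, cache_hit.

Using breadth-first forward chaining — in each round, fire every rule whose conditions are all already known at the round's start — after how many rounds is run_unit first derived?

Round 1 — R1, R4, R9, derive cfg_changed, rollback_ready, lint_clean.
Round 2 — R8, derive src_changed.
Round 3 — R7, derive run_unit.
run_unit first appears in round 3.

3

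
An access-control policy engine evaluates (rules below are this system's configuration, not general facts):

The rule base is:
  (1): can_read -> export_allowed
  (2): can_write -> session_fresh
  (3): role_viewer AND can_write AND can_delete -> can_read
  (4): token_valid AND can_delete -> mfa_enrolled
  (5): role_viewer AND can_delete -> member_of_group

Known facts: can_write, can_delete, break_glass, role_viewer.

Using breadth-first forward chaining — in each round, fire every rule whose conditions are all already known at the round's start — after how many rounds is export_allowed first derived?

Round 1 fires (2), (3), (5), giving session_fresh, can_read, member_of_group.
Round 2 fires (1), giving export_allowed.
export_allowed first appears in round 2.

2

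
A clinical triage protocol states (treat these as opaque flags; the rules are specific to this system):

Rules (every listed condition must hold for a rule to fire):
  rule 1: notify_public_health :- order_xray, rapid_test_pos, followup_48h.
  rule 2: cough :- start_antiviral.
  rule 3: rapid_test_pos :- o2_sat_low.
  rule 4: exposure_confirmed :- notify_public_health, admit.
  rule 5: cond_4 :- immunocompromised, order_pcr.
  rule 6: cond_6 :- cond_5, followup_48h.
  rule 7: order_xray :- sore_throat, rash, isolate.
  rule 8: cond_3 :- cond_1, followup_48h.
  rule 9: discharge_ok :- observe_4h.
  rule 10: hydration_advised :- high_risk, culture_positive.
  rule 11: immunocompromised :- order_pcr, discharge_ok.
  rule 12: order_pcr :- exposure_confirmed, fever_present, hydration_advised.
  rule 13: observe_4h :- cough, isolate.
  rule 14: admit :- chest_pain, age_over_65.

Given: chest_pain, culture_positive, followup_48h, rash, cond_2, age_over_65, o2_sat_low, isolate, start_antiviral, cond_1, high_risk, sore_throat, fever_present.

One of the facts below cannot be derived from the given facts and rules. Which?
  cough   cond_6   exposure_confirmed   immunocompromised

[1] rule 2 [cough :- start_antiviral.]; rule 3 [rapid_test_pos :- o2_sat_low.]; rule 7 [order_xray :- sore_throat, rash, isolate.]; rule 8 [cond_3 :- cond_1, followup_48h.]; rule 10 [hydration_advised :- high_risk, culture_positive.]; rule 14 [admit :- chest_pain, age_over_65.]. ⇒ new: cough, rapid_test_pos, order_xray, cond_3, hydration_advised, admit.
[2] rule 1 [notify_public_health :- order_xray, rapid_test_pos, followup_48h.]; rule 13 [observe_4h :- cough, isolate.]. ⇒ new: notify_public_health, observe_4h.
[3] rule 4 [exposure_confirmed :- notify_public_health, admit.]; rule 9 [discharge_ok :- observe_4h.]. ⇒ new: exposure_confirmed, discharge_ok.
[4] rule 12 [order_pcr :- exposure_confirmed, fever_present, hydration_advised.]. ⇒ new: order_pcr.
[5] rule 11 [immunocompromised :- order_pcr, discharge_ok.]. ⇒ new: immunocompromised.
[6] rule 5 [cond_4 :- immunocompromised, order_pcr.]. ⇒ new: cond_4.
Derived: immunocompromised (round 5), cough (round 1), exposure_confirmed (round 3). cond_6 never appears in any round.

cond_6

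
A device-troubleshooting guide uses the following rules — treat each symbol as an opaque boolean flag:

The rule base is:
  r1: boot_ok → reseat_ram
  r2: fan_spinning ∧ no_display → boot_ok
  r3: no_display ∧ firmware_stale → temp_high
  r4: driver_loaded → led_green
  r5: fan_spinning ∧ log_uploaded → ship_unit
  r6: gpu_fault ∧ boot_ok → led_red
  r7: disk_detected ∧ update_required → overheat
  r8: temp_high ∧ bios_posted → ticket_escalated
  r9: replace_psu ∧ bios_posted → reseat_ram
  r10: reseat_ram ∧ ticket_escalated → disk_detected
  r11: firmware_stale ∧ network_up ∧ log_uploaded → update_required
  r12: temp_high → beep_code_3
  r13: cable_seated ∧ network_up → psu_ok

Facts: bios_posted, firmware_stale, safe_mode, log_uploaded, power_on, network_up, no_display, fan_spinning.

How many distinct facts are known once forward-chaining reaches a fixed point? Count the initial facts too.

17

[1] r2 [fan_spinning ∧ no_display → boot_ok]; r3 [no_display ∧ firmware_stale → temp_high]; r5 [fan_spinning ∧ log_uploaded → ship_unit]; r11 [firmware_stale ∧ network_up ∧ log_uploaded → update_required]. ⇒ new: boot_ok, temp_high, ship_unit, update_required.
[2] r1 [boot_ok → reseat_ram]; r8 [temp_high ∧ bios_posted → ticket_escalated]; r12 [temp_high → beep_code_3]. ⇒ new: reseat_ram, ticket_escalated, beep_code_3.
[3] r10 [reseat_ram ∧ ticket_escalated → disk_detected]. ⇒ new: disk_detected.
[4] r7 [disk_detected ∧ update_required → overheat]. ⇒ new: overheat.
Closure: {beep_code_3, bios_posted, boot_ok, disk_detected, fan_spinning, firmware_stale, log_uploaded, network_up, no_display, overheat, power_on, reseat_ram, safe_mode, ship_unit, temp_high, ticket_escalated, update_required} — 17 facts.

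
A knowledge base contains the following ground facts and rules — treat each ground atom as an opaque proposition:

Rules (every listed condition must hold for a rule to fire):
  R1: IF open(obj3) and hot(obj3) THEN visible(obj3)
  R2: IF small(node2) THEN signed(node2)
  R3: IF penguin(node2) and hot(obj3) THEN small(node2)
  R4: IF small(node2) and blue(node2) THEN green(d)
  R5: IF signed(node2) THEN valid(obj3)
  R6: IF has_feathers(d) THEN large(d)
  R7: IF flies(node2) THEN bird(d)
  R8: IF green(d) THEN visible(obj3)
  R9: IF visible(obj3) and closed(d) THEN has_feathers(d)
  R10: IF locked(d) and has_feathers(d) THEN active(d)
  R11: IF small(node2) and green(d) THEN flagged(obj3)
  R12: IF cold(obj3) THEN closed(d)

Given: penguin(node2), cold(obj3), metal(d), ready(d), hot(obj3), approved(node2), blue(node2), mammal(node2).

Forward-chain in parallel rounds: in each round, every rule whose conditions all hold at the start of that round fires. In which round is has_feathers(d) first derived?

Round 1 — R3, R12, derive small(node2), closed(d).
Round 2 — R2, R4, derive signed(node2), green(d).
Round 3 — R5, R8, R11, derive valid(obj3), visible(obj3), flagged(obj3).
Round 4 — R9, derive has_feathers(d).
has_feathers(d) first appears in round 4.

4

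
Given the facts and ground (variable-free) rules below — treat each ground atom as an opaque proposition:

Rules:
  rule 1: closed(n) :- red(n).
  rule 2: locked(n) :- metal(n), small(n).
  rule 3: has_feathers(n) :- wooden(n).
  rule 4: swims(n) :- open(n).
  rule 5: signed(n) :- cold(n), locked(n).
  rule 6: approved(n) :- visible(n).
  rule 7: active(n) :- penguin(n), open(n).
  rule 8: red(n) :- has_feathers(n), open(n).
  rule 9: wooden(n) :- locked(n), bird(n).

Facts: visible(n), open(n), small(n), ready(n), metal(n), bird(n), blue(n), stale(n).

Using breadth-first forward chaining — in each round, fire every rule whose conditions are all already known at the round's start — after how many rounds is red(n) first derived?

4

Round 1: rule 2 [locked(n) :- metal(n), small(n).]; rule 4 [swims(n) :- open(n).]; rule 6 [approved(n) :- visible(n).]. New: locked(n), swims(n), approved(n).
Round 2: rule 9 [wooden(n) :- locked(n), bird(n).]. New: wooden(n).
Round 3: rule 3 [has_feathers(n) :- wooden(n).]. New: has_feathers(n).
Round 4: rule 8 [red(n) :- has_feathers(n), open(n).]. New: red(n).
red(n) first appears in round 4.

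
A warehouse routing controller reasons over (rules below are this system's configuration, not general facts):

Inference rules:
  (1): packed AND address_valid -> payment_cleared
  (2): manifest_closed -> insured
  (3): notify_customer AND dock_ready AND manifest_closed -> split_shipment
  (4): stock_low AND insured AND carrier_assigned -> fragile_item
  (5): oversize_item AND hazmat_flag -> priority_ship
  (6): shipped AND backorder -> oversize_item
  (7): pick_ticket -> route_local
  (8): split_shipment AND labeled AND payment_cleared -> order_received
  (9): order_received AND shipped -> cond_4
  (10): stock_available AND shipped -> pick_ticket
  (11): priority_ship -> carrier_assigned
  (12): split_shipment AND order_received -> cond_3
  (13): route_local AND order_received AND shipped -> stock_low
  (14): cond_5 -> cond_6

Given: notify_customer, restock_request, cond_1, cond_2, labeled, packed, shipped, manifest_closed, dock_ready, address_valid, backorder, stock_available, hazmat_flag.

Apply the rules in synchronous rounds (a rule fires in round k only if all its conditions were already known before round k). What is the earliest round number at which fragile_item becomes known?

4

Round 1 fires (1), (2), (3), (6), (10), giving payment_cleared, insured, split_shipment, oversize_item, pick_ticket.
Round 2 fires (5), (7), (8), giving priority_ship, route_local, order_received.
Round 3 fires (9), (11), (12), (13), giving cond_4, carrier_assigned, cond_3, stock_low.
Round 4 fires (4), giving fragile_item.
fragile_item first appears in round 4.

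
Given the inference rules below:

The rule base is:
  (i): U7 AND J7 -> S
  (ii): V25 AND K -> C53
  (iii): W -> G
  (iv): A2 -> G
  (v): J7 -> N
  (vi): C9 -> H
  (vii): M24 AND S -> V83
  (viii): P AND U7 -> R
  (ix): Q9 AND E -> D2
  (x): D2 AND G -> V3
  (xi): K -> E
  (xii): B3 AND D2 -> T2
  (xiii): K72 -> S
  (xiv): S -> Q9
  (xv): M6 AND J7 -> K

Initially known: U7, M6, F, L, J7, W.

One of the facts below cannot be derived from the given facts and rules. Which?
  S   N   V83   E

[1] (i) [U7 AND J7 -> S]; (iii) [W -> G]; (v) [J7 -> N]; (xv) [M6 AND J7 -> K]. ⇒ new: S, G, N, K.
[2] (xi) [K -> E]; (xiv) [S -> Q9]. ⇒ new: E, Q9.
[3] (ix) [Q9 AND E -> D2]. ⇒ new: D2.
[4] (x) [D2 AND G -> V3]. ⇒ new: V3.
Derived: S (round 1), E (round 2), N (round 1). V83 never appears in any round.

V83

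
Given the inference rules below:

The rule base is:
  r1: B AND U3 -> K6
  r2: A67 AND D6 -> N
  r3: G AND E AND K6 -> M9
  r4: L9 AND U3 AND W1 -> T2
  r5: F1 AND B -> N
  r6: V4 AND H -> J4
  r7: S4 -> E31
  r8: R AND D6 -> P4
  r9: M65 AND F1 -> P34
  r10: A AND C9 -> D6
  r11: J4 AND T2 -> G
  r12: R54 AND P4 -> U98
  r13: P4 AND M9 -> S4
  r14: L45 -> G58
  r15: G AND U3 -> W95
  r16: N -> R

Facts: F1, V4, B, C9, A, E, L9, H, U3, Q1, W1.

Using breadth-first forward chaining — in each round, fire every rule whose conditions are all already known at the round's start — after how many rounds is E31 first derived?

5

Round 1 fires r1, r4, r5, r6, r10, giving K6, T2, N, J4, D6.
Round 2 fires r11, r16, giving G, R.
Round 3 fires r3, r8, r15, giving M9, P4, W95.
Round 4 fires r13, giving S4.
Round 5 fires r7, giving E31.
E31 first appears in round 5.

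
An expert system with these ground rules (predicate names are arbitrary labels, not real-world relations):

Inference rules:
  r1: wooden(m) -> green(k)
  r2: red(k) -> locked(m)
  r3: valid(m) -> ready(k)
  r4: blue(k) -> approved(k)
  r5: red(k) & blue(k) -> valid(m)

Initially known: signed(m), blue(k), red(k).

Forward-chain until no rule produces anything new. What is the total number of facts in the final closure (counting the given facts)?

Round 1 fires r2, r4, r5, giving locked(m), approved(k), valid(m).
Round 2 fires r3, giving ready(k).
Closure: {approved(k), blue(k), locked(m), ready(k), red(k), signed(m), valid(m)} — 7 facts.

7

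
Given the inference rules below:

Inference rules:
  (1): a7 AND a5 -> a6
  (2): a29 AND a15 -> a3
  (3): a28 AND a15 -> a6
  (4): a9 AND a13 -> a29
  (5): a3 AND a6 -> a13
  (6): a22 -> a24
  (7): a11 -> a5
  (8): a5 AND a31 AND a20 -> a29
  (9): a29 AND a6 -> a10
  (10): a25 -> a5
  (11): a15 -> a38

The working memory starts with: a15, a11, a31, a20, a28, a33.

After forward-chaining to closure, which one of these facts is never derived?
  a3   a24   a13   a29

Round 1: (3) [a28 AND a15 -> a6]; (7) [a11 -> a5]; (11) [a15 -> a38]. New: a6, a5, a38.
Round 2: (8) [a5 AND a31 AND a20 -> a29]. New: a29.
Round 3: (2) [a29 AND a15 -> a3]; (9) [a29 AND a6 -> a10]. New: a3, a10.
Round 4: (5) [a3 AND a6 -> a13]. New: a13.
Derived: a29 (round 2), a13 (round 4), a3 (round 3). a24 never appears in any round.

a24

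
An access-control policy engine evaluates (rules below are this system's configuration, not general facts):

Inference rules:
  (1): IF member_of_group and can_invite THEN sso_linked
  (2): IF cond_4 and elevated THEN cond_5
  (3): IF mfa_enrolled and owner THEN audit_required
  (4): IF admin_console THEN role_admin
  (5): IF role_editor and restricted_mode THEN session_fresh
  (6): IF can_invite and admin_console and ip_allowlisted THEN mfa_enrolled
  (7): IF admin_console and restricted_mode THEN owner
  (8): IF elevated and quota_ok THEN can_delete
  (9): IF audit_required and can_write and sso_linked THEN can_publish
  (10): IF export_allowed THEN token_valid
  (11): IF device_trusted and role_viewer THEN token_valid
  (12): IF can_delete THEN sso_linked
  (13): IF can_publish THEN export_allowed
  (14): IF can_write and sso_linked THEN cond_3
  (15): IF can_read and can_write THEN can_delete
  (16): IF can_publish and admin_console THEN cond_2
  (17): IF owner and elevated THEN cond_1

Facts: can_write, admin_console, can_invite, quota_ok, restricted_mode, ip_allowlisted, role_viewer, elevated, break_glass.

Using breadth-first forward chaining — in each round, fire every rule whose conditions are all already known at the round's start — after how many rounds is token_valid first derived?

Round 1: (4) [IF admin_console THEN role_admin]; (6) [IF can_invite and admin_console and ip_allowlisted THEN mfa_enrolled]; (7) [IF admin_console and restricted_mode THEN owner]; (8) [IF elevated and quota_ok THEN can_delete]. Adds role_admin, mfa_enrolled, owner, can_delete.
Round 2: (3) [IF mfa_enrolled and owner THEN audit_required]; (12) [IF can_delete THEN sso_linked]; (17) [IF owner and elevated THEN cond_1]. Adds audit_required, sso_linked, cond_1.
Round 3: (9) [IF audit_required and can_write and sso_linked THEN can_publish]; (14) [IF can_write and sso_linked THEN cond_3]. Adds can_publish, cond_3.
Round 4: (13) [IF can_publish THEN export_allowed]; (16) [IF can_publish and admin_console THEN cond_2]. Adds export_allowed, cond_2.
Round 5: (10) [IF export_allowed THEN token_valid]. Adds token_valid.
token_valid first appears in round 5.

5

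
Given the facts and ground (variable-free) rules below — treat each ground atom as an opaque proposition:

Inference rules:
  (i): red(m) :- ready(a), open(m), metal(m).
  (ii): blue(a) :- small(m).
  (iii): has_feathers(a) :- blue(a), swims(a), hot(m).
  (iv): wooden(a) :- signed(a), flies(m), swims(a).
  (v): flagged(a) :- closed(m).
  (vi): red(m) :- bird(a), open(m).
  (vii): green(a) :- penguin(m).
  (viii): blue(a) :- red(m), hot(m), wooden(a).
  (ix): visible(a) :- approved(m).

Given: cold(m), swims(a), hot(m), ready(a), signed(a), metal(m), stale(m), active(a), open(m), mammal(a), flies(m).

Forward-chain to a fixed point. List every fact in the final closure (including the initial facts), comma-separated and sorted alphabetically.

Round 1 — (i), (iv), derive red(m), wooden(a).
Round 2 — (viii), derive blue(a).
Round 3 — (iii), derive has_feathers(a).

active(a), blue(a), cold(m), flies(m), has_feathers(a), hot(m), mammal(a), metal(m), open(m), ready(a), red(m), signed(a), stale(m), swims(a), wooden(a)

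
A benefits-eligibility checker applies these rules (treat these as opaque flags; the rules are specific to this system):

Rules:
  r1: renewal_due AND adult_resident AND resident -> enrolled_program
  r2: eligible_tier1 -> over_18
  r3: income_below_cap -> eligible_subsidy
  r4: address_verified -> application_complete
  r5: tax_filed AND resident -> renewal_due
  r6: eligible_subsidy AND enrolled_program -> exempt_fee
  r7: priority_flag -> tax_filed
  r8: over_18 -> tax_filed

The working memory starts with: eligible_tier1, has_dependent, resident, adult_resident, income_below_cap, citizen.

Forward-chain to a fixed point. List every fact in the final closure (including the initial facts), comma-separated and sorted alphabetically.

adult_resident, citizen, eligible_subsidy, eligible_tier1, enrolled_program, exempt_fee, has_dependent, income_below_cap, over_18, renewal_due, resident, tax_filed

[1] r2 [eligible_tier1 -> over_18]; r3 [income_below_cap -> eligible_subsidy]. ⇒ new: over_18, eligible_subsidy.
[2] r8 [over_18 -> tax_filed]. ⇒ new: tax_filed.
[3] r5 [tax_filed AND resident -> renewal_due]. ⇒ new: renewal_due.
[4] r1 [renewal_due AND adult_resident AND resident -> enrolled_program]. ⇒ new: enrolled_program.
[5] r6 [eligible_subsidy AND enrolled_program -> exempt_fee]. ⇒ new: exempt_fee.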